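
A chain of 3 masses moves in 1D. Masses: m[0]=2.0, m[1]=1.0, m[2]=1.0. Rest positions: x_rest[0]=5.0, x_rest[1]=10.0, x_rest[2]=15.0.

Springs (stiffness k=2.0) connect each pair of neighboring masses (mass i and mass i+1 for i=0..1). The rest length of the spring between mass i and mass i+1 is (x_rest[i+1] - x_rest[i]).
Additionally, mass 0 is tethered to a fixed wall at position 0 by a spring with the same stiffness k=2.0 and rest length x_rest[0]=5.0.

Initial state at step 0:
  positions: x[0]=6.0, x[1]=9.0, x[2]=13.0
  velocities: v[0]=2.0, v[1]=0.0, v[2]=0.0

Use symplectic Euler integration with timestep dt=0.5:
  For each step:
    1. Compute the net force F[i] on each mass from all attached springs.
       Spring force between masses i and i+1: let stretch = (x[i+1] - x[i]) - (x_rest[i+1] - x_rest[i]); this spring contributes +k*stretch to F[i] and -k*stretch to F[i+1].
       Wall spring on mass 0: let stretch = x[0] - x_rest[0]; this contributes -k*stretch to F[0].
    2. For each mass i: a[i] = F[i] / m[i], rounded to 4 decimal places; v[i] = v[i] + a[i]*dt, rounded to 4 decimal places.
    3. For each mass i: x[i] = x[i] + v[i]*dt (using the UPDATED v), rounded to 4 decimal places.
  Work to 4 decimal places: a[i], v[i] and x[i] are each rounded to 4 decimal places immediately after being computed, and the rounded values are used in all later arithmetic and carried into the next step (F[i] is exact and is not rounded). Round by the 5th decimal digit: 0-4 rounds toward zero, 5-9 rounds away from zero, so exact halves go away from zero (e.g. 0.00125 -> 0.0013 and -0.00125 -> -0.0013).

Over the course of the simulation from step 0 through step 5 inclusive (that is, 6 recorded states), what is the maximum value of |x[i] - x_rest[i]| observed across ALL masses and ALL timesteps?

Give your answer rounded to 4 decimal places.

Step 0: x=[6.0000 9.0000 13.0000] v=[2.0000 0.0000 0.0000]
Step 1: x=[6.2500 9.5000 13.5000] v=[0.5000 1.0000 1.0000]
Step 2: x=[5.7500 10.3750 14.5000] v=[-1.0000 1.7500 2.0000]
Step 3: x=[4.9688 11.0000 15.9375] v=[-1.5625 1.2500 2.8750]
Step 4: x=[4.4532 11.0782 17.4063] v=[-1.0313 0.1563 2.9375]
Step 5: x=[4.4805 11.0079 18.2110] v=[0.0546 -0.1406 1.6094]
Max displacement = 3.2110

Answer: 3.2110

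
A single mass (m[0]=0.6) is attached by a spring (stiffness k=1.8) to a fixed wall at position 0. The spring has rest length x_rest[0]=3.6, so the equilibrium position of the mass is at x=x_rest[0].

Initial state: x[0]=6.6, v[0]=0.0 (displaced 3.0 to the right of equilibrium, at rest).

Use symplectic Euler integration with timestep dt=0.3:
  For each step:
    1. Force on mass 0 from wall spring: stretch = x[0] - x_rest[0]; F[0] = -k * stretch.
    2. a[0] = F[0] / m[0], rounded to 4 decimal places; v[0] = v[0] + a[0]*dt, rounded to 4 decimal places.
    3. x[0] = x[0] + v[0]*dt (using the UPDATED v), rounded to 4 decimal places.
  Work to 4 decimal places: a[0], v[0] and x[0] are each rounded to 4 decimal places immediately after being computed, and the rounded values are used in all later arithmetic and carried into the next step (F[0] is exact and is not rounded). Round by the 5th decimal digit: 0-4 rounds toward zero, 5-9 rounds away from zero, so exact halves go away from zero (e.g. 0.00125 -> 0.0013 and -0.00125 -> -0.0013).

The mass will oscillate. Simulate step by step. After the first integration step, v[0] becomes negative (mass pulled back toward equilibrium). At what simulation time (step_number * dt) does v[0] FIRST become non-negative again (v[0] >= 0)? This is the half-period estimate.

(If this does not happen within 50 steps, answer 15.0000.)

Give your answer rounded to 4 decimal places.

Step 0: x=[6.6000] v=[0.0000]
Step 1: x=[5.7900] v=[-2.7000]
Step 2: x=[4.3887] v=[-4.6710]
Step 3: x=[2.7745] v=[-5.3808]
Step 4: x=[1.3831] v=[-4.6379]
Step 5: x=[0.5903] v=[-2.6427]
Step 6: x=[0.6101] v=[0.0660]
First v>=0 after going negative at step 6, time=1.8000

Answer: 1.8000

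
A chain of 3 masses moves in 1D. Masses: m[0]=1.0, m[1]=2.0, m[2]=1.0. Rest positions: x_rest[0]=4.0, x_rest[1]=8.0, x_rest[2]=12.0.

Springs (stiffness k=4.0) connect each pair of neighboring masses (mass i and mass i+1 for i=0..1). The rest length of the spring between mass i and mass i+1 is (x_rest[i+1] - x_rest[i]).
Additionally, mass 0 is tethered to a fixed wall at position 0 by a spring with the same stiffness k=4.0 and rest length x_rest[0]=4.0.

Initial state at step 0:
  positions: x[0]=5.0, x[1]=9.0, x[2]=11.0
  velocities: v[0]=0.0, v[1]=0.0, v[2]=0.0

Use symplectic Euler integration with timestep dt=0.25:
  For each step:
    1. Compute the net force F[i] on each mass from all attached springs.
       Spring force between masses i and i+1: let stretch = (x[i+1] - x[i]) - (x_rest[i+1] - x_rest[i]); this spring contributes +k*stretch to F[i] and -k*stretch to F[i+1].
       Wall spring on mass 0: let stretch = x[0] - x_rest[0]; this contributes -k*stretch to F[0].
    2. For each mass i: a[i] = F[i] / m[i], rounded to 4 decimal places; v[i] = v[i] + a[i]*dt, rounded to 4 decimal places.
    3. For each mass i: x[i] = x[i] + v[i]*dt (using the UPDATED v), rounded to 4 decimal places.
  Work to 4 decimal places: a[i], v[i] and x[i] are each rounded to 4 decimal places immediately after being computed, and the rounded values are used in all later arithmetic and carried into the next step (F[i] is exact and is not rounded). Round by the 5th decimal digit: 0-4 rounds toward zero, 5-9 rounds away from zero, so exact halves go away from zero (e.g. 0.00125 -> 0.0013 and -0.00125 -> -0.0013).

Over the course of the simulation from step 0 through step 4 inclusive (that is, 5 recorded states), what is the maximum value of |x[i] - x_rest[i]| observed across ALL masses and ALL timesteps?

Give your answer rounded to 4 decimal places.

Answer: 1.6524

Derivation:
Step 0: x=[5.0000 9.0000 11.0000] v=[0.0000 0.0000 0.0000]
Step 1: x=[4.7500 8.7500 11.5000] v=[-1.0000 -1.0000 2.0000]
Step 2: x=[4.3125 8.3438 12.3125] v=[-1.7500 -1.6250 3.2500]
Step 3: x=[3.8047 7.9297 13.1328] v=[-2.0312 -1.6563 3.2813]
Step 4: x=[3.3770 7.6504 13.6524] v=[-1.7109 -1.1173 2.0782]
Max displacement = 1.6524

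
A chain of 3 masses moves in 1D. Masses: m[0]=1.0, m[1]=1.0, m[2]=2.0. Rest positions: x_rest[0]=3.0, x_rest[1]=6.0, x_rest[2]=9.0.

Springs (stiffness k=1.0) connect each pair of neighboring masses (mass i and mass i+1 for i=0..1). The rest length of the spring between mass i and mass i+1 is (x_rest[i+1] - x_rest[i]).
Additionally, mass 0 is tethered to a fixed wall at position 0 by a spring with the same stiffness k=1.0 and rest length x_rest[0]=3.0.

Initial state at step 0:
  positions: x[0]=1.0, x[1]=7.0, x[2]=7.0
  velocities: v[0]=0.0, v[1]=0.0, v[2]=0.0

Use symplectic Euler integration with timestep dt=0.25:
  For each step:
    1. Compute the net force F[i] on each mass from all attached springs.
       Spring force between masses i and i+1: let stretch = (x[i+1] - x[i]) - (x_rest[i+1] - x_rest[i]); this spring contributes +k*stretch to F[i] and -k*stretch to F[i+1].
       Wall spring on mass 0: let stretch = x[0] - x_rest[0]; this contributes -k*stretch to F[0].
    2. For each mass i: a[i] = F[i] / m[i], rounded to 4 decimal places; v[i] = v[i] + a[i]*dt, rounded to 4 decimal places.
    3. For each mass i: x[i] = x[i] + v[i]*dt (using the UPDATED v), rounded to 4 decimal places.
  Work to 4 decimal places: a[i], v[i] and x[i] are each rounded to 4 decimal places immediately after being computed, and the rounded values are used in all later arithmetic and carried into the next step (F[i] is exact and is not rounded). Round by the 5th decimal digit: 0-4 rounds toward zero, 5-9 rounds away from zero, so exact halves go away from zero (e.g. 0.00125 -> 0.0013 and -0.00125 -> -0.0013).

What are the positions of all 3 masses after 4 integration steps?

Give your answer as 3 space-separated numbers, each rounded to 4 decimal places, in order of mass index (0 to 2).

Step 0: x=[1.0000 7.0000 7.0000] v=[0.0000 0.0000 0.0000]
Step 1: x=[1.3125 6.6250 7.0938] v=[1.2500 -1.5000 0.3750]
Step 2: x=[1.8750 5.9473 7.2667] v=[2.2500 -2.7109 0.6914]
Step 3: x=[2.5748 5.0975 7.4921] v=[2.7993 -3.3991 0.9015]
Step 4: x=[3.2714 4.2397 7.7364] v=[2.7863 -3.4311 0.9772]

Answer: 3.2714 4.2397 7.7364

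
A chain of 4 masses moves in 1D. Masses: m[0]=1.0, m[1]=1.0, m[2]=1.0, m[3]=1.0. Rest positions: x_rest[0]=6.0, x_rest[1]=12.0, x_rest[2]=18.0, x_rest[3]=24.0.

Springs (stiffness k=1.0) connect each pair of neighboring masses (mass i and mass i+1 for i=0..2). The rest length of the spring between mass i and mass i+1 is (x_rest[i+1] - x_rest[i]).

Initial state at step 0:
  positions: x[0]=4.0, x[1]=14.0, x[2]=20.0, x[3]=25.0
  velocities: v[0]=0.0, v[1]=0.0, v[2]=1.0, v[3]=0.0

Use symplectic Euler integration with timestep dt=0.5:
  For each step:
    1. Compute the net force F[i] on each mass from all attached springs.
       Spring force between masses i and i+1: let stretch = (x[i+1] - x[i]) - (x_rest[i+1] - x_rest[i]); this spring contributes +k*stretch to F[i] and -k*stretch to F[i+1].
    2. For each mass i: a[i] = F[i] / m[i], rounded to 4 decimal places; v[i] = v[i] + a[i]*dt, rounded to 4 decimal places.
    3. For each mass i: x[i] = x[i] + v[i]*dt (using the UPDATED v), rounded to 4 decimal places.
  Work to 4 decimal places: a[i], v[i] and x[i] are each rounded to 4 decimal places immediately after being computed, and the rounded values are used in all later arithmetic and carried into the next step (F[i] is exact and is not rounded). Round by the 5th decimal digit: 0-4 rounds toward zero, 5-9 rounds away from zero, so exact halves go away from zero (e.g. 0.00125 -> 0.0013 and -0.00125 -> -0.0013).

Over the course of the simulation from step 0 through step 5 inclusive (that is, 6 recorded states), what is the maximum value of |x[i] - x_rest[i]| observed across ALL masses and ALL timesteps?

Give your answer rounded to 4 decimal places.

Answer: 2.5764

Derivation:
Step 0: x=[4.0000 14.0000 20.0000 25.0000] v=[0.0000 0.0000 1.0000 0.0000]
Step 1: x=[5.0000 13.0000 20.2500 25.2500] v=[2.0000 -2.0000 0.5000 0.5000]
Step 2: x=[6.5000 11.8125 19.9375 25.7500] v=[3.0000 -2.3750 -0.6250 1.0000]
Step 3: x=[7.8282 11.3281 19.0469 26.2969] v=[2.6563 -0.9688 -1.7813 1.0938]
Step 4: x=[8.5314 11.8985 18.0391 26.5313] v=[1.4063 1.1407 -2.0157 0.4688]
Step 5: x=[8.5764 13.1623 17.6192 26.1427] v=[0.0899 2.5275 -0.8399 -0.7773]
Max displacement = 2.5764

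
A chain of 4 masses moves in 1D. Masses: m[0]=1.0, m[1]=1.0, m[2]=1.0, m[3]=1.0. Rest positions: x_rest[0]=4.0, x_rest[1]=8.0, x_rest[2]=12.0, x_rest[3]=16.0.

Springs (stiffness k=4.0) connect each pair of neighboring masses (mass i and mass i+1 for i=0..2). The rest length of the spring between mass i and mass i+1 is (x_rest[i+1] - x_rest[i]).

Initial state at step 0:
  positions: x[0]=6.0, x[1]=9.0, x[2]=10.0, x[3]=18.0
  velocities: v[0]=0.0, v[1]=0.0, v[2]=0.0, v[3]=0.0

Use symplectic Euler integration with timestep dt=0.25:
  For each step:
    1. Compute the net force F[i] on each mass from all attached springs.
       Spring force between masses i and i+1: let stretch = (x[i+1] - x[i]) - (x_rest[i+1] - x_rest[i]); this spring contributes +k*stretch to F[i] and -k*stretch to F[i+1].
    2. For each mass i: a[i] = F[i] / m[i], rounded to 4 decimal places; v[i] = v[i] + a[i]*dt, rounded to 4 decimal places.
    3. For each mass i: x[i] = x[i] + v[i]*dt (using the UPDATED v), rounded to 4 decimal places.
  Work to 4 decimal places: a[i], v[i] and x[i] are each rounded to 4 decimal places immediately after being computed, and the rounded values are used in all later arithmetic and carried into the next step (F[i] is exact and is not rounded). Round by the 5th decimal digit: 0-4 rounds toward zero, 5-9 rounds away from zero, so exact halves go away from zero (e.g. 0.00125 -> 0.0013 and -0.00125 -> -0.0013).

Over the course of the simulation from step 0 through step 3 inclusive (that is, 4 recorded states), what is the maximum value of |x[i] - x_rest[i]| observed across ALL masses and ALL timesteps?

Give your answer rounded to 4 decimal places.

Answer: 3.2031

Derivation:
Step 0: x=[6.0000 9.0000 10.0000 18.0000] v=[0.0000 0.0000 0.0000 0.0000]
Step 1: x=[5.7500 8.5000 11.7500 17.0000] v=[-1.0000 -2.0000 7.0000 -4.0000]
Step 2: x=[5.1875 8.1250 14.0000 15.6875] v=[-2.2500 -1.5000 9.0000 -5.2500]
Step 3: x=[4.3594 8.4844 15.2031 14.9531] v=[-3.3125 1.4375 4.8125 -2.9375]
Max displacement = 3.2031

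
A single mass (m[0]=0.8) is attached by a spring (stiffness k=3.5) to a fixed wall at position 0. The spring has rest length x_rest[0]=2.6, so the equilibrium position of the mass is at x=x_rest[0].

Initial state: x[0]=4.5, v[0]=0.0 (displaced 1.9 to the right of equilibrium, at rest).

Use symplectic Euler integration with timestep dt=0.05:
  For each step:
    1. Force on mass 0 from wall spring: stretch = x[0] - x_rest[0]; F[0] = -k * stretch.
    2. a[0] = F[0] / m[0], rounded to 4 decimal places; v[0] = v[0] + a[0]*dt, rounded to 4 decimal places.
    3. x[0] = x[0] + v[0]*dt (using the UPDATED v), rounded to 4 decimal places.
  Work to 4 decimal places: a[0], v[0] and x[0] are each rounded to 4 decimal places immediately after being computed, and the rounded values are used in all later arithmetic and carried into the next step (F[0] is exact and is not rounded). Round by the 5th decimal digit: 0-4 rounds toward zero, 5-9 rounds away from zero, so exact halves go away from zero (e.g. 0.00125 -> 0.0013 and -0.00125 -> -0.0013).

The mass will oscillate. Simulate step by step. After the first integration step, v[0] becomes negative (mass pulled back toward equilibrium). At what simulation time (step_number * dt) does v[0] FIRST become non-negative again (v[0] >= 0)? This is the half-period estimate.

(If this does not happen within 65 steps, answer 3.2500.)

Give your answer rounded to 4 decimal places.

Answer: 1.5500

Derivation:
Step 0: x=[4.5000] v=[0.0000]
Step 1: x=[4.4792] v=[-0.4156]
Step 2: x=[4.4379] v=[-0.8267]
Step 3: x=[4.3765] v=[-1.2287]
Step 4: x=[4.2956] v=[-1.6173]
Step 5: x=[4.1962] v=[-1.9882]
Step 6: x=[4.0793] v=[-2.3374]
Step 7: x=[3.9463] v=[-2.6610]
Step 8: x=[3.7985] v=[-2.9555]
Step 9: x=[3.6376] v=[-3.2177]
Step 10: x=[3.4654] v=[-3.4447]
Step 11: x=[3.2837] v=[-3.6340]
Step 12: x=[3.0945] v=[-3.7836]
Step 13: x=[2.8999] v=[-3.8918]
Step 14: x=[2.7020] v=[-3.9574]
Step 15: x=[2.5030] v=[-3.9797]
Step 16: x=[2.3051] v=[-3.9585]
Step 17: x=[2.1104] v=[-3.8940]
Step 18: x=[1.9211] v=[-3.7869]
Step 19: x=[1.7392] v=[-3.6384]
Step 20: x=[1.5667] v=[-3.4501]
Step 21: x=[1.4055] v=[-3.2241]
Step 22: x=[1.2574] v=[-2.9628]
Step 23: x=[1.1239] v=[-2.6691]
Step 24: x=[1.0066] v=[-2.3462]
Step 25: x=[0.9067] v=[-1.9976]
Step 26: x=[0.8253] v=[-1.6272]
Step 27: x=[0.7634] v=[-1.2390]
Step 28: x=[0.7215] v=[-0.8372]
Step 29: x=[0.7002] v=[-0.4263]
Step 30: x=[0.6997] v=[-0.0107]
Step 31: x=[0.7200] v=[0.4050]
First v>=0 after going negative at step 31, time=1.5500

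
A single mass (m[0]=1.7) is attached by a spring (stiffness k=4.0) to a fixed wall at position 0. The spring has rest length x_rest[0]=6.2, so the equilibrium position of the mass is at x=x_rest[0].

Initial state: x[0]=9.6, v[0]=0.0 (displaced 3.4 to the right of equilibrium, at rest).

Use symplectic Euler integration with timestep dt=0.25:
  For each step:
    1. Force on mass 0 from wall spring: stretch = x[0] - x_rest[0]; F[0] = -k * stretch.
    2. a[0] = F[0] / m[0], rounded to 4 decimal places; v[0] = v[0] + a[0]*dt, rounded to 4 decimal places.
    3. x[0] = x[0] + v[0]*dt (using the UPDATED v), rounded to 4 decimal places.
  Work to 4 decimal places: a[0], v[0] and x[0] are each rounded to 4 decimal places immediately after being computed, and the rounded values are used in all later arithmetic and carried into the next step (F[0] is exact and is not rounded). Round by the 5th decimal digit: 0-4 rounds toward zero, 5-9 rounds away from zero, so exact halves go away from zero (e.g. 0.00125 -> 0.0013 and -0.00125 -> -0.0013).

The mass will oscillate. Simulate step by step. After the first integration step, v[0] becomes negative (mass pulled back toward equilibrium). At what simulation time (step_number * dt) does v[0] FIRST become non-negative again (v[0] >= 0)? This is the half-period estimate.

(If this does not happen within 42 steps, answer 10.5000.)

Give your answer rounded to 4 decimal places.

Answer: 2.2500

Derivation:
Step 0: x=[9.6000] v=[0.0000]
Step 1: x=[9.1000] v=[-2.0000]
Step 2: x=[8.1735] v=[-3.7059]
Step 3: x=[6.9568] v=[-4.8668]
Step 4: x=[5.6288] v=[-5.3120]
Step 5: x=[4.3848] v=[-4.9760]
Step 6: x=[3.4078] v=[-3.9082]
Step 7: x=[2.8414] v=[-2.2657]
Step 8: x=[2.7689] v=[-0.2901]
Step 9: x=[3.2010] v=[1.7282]
First v>=0 after going negative at step 9, time=2.2500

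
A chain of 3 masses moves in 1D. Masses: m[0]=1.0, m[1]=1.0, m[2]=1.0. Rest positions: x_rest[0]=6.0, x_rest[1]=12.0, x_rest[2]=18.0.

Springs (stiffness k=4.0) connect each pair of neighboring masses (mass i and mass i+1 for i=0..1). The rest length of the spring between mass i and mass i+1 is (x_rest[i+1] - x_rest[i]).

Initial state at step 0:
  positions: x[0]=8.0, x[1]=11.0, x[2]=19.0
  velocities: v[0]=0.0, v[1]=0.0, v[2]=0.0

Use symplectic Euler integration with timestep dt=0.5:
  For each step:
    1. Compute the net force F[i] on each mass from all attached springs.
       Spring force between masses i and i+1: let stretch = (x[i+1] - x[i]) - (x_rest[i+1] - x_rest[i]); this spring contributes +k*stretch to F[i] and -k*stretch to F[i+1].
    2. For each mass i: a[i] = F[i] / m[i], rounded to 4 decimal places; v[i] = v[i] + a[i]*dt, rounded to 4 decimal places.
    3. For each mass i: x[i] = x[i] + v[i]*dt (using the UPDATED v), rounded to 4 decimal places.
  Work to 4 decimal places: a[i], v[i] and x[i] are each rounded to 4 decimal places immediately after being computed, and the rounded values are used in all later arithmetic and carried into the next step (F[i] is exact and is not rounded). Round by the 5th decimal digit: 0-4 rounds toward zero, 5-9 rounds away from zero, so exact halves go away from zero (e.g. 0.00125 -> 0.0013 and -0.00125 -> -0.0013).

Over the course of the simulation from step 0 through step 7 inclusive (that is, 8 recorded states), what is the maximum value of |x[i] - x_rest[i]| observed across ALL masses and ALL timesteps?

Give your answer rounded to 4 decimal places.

Step 0: x=[8.0000 11.0000 19.0000] v=[0.0000 0.0000 0.0000]
Step 1: x=[5.0000 16.0000 17.0000] v=[-6.0000 10.0000 -4.0000]
Step 2: x=[7.0000 11.0000 20.0000] v=[4.0000 -10.0000 6.0000]
Step 3: x=[7.0000 11.0000 20.0000] v=[0.0000 0.0000 0.0000]
Step 4: x=[5.0000 16.0000 17.0000] v=[-4.0000 10.0000 -6.0000]
Step 5: x=[8.0000 11.0000 19.0000] v=[6.0000 -10.0000 4.0000]
Step 6: x=[8.0000 11.0000 19.0000] v=[0.0000 0.0000 0.0000]
Step 7: x=[5.0000 16.0000 17.0000] v=[-6.0000 10.0000 -4.0000]
Max displacement = 4.0000

Answer: 4.0000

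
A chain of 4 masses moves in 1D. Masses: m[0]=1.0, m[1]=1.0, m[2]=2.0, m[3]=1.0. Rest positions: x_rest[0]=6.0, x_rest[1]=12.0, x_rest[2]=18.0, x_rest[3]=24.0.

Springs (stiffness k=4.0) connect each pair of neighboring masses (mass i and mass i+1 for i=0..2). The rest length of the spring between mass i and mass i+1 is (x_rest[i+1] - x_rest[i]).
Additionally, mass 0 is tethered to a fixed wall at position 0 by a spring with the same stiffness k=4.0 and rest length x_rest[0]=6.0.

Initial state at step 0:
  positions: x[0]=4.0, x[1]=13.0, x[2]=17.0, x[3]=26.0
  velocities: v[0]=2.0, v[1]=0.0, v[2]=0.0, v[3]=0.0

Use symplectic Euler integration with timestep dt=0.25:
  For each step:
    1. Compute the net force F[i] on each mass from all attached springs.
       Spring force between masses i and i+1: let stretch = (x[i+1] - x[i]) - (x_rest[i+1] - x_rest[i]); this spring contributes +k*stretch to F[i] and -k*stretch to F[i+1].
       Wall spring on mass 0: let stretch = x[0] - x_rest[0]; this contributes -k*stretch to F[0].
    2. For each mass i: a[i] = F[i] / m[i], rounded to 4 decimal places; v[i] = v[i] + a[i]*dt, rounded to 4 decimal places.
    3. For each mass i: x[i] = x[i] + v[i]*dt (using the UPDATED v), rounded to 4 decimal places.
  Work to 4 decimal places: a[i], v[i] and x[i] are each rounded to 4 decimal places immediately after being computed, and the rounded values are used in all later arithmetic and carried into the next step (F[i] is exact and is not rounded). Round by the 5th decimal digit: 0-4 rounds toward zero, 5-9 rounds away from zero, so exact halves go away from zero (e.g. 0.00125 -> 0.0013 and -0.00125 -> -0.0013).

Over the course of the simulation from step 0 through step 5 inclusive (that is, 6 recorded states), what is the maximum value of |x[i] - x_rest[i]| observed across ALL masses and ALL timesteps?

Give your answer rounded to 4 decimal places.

Step 0: x=[4.0000 13.0000 17.0000 26.0000] v=[2.0000 0.0000 0.0000 0.0000]
Step 1: x=[5.7500 11.7500 17.6250 25.2500] v=[7.0000 -5.0000 2.5000 -3.0000]
Step 2: x=[7.5625 10.4688 18.4688 24.0938] v=[7.2500 -5.1250 3.3750 -4.6250]
Step 3: x=[8.2110 10.4610 19.0157 23.0313] v=[2.5938 -0.0313 2.1875 -4.2500]
Step 4: x=[7.3692 12.0294 18.9952 22.4649] v=[-3.3672 6.2734 -0.0821 -2.2656]
Step 5: x=[5.8502 14.1742 18.5377 22.5311] v=[-6.0762 8.5790 -1.8302 0.2647]
Max displacement = 2.2110

Answer: 2.2110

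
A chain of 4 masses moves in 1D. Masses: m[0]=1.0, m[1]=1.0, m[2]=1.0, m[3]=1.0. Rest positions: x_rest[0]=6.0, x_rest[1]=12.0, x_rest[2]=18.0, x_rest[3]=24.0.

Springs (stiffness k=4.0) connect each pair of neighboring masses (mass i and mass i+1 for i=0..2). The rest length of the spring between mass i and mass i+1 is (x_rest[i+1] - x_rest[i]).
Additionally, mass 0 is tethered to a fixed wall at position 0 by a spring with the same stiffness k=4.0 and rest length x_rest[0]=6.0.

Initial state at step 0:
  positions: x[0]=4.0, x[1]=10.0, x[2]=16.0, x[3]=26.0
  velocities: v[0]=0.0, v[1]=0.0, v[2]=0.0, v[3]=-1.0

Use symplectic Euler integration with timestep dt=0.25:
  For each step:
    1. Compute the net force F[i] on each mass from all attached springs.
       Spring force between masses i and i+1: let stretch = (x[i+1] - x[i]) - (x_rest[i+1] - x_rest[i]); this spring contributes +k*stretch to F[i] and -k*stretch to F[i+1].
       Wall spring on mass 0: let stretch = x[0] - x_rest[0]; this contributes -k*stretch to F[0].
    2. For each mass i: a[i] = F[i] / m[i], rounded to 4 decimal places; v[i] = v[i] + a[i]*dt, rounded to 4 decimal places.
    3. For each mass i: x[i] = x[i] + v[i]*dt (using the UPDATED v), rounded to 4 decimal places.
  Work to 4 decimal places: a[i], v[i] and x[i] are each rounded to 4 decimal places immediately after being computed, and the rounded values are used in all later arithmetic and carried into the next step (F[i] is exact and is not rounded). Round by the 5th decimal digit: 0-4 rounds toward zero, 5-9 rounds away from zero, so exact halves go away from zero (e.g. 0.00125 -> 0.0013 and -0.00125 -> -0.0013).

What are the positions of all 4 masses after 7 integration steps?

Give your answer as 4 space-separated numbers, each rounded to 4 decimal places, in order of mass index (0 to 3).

Step 0: x=[4.0000 10.0000 16.0000 26.0000] v=[0.0000 0.0000 0.0000 -1.0000]
Step 1: x=[4.5000 10.0000 17.0000 24.7500] v=[2.0000 0.0000 4.0000 -5.0000]
Step 2: x=[5.2500 10.3750 18.1875 23.0625] v=[3.0000 1.5000 4.7500 -6.7500]
Step 3: x=[5.9688 11.4219 18.6406 21.6563] v=[2.8750 4.1875 1.8125 -5.6250]
Step 4: x=[6.5586 12.9102 18.0430 20.9961] v=[2.3593 5.9531 -2.3905 -2.6407]
Step 5: x=[7.0967 14.0938 16.9005 21.0977] v=[2.1523 4.7343 -4.5702 0.4062]
Step 6: x=[7.6099 14.2298 16.1056 21.6500] v=[2.0527 0.5439 -3.1797 2.2090]
Step 7: x=[7.8756 13.1798 16.2278 22.3162] v=[1.0627 -4.2002 0.4889 2.6646]

Answer: 7.8756 13.1798 16.2278 22.3162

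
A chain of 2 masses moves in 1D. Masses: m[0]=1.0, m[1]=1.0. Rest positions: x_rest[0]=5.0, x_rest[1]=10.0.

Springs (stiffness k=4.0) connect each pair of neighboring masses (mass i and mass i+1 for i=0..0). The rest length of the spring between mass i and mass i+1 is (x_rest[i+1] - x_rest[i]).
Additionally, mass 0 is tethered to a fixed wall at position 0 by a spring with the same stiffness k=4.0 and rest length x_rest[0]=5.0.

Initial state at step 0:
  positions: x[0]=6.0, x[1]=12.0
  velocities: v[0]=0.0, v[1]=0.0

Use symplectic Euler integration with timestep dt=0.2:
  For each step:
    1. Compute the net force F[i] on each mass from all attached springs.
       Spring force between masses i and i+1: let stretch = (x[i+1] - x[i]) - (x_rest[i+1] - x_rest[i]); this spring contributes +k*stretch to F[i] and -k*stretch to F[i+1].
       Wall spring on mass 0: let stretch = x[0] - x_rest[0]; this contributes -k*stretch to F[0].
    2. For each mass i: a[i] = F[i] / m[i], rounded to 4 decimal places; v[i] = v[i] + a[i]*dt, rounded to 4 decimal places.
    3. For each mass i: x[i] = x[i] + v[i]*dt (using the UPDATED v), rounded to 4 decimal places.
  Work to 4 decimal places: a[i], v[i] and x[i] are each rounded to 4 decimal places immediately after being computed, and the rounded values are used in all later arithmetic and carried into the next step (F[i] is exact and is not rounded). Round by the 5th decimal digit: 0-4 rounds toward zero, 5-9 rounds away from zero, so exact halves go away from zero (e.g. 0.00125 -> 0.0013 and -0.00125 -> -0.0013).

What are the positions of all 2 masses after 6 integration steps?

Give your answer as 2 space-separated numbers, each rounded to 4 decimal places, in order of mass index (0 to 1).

Answer: 5.0275 9.8769

Derivation:
Step 0: x=[6.0000 12.0000] v=[0.0000 0.0000]
Step 1: x=[6.0000 11.8400] v=[0.0000 -0.8000]
Step 2: x=[5.9744 11.5456] v=[-0.1280 -1.4720]
Step 3: x=[5.8843 11.1598] v=[-0.4506 -1.9290]
Step 4: x=[5.6968 10.7299] v=[-0.9376 -2.1494]
Step 5: x=[5.4031 10.2947] v=[-1.4686 -2.1759]
Step 6: x=[5.0275 9.8769] v=[-1.8778 -2.0892]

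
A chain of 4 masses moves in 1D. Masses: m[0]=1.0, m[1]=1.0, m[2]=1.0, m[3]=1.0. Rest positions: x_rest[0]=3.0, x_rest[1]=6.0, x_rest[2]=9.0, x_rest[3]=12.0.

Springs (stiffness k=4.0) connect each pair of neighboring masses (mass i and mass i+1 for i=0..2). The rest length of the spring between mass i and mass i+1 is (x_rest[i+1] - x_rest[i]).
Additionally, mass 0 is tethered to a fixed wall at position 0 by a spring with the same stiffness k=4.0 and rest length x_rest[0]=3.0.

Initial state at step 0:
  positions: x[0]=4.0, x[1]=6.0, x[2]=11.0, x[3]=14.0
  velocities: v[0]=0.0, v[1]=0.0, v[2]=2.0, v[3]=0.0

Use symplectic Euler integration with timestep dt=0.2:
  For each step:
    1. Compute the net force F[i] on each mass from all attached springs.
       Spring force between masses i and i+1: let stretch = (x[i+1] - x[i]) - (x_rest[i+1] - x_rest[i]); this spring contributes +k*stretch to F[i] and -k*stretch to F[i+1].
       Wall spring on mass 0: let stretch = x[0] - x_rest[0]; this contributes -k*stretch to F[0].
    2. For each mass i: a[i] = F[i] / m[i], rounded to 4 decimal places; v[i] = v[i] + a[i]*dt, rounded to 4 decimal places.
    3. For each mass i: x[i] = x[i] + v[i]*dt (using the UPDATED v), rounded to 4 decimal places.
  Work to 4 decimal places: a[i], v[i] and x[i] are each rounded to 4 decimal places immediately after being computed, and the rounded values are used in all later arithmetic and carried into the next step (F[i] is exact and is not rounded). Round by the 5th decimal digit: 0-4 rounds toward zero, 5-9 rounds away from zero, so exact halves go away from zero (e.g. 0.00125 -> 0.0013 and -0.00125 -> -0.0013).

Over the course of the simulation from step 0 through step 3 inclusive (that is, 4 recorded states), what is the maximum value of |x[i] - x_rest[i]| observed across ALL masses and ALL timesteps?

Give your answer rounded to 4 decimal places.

Step 0: x=[4.0000 6.0000 11.0000 14.0000] v=[0.0000 0.0000 2.0000 0.0000]
Step 1: x=[3.6800 6.4800 11.0800 14.0000] v=[-1.6000 2.4000 0.4000 0.0000]
Step 2: x=[3.2192 7.2480 10.8912 14.0128] v=[-2.3040 3.8400 -0.9440 0.0640]
Step 3: x=[2.8879 7.9543 10.6189 14.0061] v=[-1.6563 3.5315 -1.3613 -0.0333]
Max displacement = 2.0800

Answer: 2.0800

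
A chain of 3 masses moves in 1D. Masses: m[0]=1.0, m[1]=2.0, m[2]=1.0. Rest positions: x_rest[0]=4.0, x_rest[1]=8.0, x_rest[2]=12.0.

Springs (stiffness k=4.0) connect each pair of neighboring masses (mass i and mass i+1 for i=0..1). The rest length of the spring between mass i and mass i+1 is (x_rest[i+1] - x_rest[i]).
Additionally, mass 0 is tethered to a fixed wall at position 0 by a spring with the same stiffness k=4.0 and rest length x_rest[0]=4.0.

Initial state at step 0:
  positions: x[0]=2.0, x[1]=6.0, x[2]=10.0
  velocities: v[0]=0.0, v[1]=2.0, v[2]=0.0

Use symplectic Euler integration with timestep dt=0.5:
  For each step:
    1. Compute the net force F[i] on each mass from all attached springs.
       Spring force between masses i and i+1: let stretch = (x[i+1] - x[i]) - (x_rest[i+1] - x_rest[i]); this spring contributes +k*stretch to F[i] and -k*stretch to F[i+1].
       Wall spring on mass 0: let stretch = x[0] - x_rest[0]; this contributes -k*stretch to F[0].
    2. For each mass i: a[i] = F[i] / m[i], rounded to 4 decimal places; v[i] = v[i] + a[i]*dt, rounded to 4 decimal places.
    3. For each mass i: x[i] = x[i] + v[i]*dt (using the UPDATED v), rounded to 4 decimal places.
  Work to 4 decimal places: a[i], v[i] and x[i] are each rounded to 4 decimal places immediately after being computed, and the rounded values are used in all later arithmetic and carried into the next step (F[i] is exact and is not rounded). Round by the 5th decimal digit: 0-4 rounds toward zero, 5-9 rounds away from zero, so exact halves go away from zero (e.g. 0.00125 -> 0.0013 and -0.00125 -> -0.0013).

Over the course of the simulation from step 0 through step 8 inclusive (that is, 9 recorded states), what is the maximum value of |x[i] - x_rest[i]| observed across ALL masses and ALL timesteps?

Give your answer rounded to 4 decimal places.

Answer: 3.5000

Derivation:
Step 0: x=[2.0000 6.0000 10.0000] v=[0.0000 2.0000 0.0000]
Step 1: x=[4.0000 7.0000 10.0000] v=[4.0000 2.0000 0.0000]
Step 2: x=[5.0000 8.0000 11.0000] v=[2.0000 2.0000 2.0000]
Step 3: x=[4.0000 9.0000 13.0000] v=[-2.0000 2.0000 4.0000]
Step 4: x=[4.0000 9.5000 15.0000] v=[0.0000 1.0000 4.0000]
Step 5: x=[5.5000 10.0000 15.5000] v=[3.0000 1.0000 1.0000]
Step 6: x=[6.0000 11.0000 14.5000] v=[1.0000 2.0000 -2.0000]
Step 7: x=[5.5000 11.2500 14.0000] v=[-1.0000 0.5000 -1.0000]
Step 8: x=[5.2500 10.0000 14.7500] v=[-0.5000 -2.5000 1.5000]
Max displacement = 3.5000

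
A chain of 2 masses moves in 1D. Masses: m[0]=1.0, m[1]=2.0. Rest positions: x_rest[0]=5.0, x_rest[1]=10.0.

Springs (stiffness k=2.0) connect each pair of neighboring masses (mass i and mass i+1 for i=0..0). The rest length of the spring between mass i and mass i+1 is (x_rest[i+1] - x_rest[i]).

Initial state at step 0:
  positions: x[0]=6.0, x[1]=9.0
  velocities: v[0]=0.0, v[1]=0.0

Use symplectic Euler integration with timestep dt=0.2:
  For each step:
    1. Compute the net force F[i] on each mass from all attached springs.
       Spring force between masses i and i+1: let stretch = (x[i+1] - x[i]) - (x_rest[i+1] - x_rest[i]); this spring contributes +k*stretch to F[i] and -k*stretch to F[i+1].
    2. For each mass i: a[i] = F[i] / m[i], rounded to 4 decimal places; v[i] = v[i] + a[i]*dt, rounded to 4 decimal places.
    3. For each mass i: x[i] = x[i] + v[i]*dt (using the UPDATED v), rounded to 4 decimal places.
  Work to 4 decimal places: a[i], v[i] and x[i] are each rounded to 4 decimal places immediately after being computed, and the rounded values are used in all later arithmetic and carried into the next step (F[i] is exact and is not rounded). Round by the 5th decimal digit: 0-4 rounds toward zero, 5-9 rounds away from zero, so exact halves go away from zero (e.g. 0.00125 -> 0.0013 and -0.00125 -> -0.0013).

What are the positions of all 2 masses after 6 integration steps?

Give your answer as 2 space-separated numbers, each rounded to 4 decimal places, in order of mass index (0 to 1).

Step 0: x=[6.0000 9.0000] v=[0.0000 0.0000]
Step 1: x=[5.8400 9.0800] v=[-0.8000 0.4000]
Step 2: x=[5.5392 9.2304] v=[-1.5040 0.7520]
Step 3: x=[5.1337 9.4332] v=[-2.0275 1.0138]
Step 4: x=[4.6722 9.6640] v=[-2.3077 1.1539]
Step 5: x=[4.2100 9.8951] v=[-2.3110 1.1555]
Step 6: x=[3.8026 10.0988] v=[-2.0370 1.0185]

Answer: 3.8026 10.0988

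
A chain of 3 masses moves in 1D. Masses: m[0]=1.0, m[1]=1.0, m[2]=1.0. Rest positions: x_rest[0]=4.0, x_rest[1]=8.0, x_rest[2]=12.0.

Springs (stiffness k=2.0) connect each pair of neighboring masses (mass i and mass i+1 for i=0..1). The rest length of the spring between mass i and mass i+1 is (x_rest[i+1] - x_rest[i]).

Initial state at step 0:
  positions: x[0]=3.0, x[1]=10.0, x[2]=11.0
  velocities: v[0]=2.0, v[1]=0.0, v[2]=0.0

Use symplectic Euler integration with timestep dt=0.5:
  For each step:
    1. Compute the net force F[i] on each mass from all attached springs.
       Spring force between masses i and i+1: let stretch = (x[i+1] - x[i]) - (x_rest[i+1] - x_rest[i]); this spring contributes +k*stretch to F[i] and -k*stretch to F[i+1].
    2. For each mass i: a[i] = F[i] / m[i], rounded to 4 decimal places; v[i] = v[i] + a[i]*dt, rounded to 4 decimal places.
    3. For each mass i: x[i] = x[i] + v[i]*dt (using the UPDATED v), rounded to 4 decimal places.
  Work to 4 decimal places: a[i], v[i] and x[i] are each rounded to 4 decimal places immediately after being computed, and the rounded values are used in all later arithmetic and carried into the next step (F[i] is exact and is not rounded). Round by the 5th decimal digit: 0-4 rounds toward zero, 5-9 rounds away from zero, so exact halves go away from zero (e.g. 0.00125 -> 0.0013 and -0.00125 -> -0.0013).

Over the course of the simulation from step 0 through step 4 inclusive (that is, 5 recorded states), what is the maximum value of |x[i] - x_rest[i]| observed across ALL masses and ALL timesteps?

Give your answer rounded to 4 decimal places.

Step 0: x=[3.0000 10.0000 11.0000] v=[2.0000 0.0000 0.0000]
Step 1: x=[5.5000 7.0000 12.5000] v=[5.0000 -6.0000 3.0000]
Step 2: x=[6.7500 6.0000 13.2500] v=[2.5000 -2.0000 1.5000]
Step 3: x=[5.6250 9.0000 12.3750] v=[-2.2500 6.0000 -1.7500]
Step 4: x=[4.1875 12.0000 11.8125] v=[-2.8750 6.0000 -1.1250]
Max displacement = 4.0000

Answer: 4.0000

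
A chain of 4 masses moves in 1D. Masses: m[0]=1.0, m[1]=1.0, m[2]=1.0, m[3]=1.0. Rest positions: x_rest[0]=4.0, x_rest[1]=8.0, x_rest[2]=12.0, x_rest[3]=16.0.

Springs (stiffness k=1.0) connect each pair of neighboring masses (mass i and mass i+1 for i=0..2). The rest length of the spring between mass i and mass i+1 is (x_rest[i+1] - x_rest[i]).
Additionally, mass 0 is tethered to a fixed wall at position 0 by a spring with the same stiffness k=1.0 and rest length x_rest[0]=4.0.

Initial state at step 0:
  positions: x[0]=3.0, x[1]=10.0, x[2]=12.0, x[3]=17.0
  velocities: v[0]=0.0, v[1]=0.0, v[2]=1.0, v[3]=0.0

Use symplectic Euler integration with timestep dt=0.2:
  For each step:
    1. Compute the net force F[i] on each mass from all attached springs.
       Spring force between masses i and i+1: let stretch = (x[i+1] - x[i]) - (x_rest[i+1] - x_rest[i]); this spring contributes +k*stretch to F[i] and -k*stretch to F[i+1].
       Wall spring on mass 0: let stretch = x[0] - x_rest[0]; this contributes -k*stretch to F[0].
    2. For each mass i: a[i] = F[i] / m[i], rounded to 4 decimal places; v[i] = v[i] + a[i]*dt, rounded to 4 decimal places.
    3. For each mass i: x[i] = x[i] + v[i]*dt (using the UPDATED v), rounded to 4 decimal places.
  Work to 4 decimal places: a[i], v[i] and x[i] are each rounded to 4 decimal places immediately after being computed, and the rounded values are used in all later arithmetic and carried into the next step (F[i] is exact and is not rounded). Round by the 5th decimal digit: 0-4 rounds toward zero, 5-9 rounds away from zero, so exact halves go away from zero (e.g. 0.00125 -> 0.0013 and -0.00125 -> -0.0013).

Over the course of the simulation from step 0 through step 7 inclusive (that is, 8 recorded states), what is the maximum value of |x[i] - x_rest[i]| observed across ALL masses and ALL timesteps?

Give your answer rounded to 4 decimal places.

Step 0: x=[3.0000 10.0000 12.0000 17.0000] v=[0.0000 0.0000 1.0000 0.0000]
Step 1: x=[3.1600 9.8000 12.3200 16.9600] v=[0.8000 -1.0000 1.6000 -0.2000]
Step 2: x=[3.4592 9.4352 12.7248 16.8944] v=[1.4960 -1.8240 2.0240 -0.3280]
Step 3: x=[3.8591 8.9629 13.1648 16.8220] v=[1.9994 -2.3613 2.2000 -0.3619]
Step 4: x=[4.3088 8.4546 13.5830 16.7633] v=[2.2483 -2.5417 2.0911 -0.2933]
Step 5: x=[4.7519 7.9856 13.9233 16.7374] v=[2.2157 -2.3452 1.7015 -0.1294]
Step 6: x=[5.1343 7.6247 14.1387 16.7590] v=[1.9121 -1.8044 1.0768 0.1078]
Step 7: x=[5.4110 7.4248 14.1983 16.8357] v=[1.3833 -0.9997 0.2981 0.3837]
Max displacement = 2.1983

Answer: 2.1983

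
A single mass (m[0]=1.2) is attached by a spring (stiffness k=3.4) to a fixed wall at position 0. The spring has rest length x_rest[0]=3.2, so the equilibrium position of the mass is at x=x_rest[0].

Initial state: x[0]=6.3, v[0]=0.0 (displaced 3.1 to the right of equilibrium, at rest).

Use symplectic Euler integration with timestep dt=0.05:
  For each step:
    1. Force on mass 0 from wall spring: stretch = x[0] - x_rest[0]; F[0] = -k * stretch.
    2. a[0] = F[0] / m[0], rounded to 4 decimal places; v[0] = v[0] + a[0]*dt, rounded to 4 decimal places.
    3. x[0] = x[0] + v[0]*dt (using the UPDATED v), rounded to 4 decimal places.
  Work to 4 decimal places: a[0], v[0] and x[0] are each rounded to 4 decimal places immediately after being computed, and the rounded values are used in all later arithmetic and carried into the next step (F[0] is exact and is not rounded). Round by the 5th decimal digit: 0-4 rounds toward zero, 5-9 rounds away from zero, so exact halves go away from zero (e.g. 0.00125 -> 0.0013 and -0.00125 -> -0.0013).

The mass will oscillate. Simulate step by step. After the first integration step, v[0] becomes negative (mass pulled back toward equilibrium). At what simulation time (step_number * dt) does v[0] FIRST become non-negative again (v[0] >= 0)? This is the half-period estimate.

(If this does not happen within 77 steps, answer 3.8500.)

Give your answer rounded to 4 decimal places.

Answer: 1.9000

Derivation:
Step 0: x=[6.3000] v=[0.0000]
Step 1: x=[6.2780] v=[-0.4392]
Step 2: x=[6.2342] v=[-0.8753]
Step 3: x=[6.1689] v=[-1.3051]
Step 4: x=[6.0826] v=[-1.7257]
Step 5: x=[5.9759] v=[-2.1341]
Step 6: x=[5.8495] v=[-2.5274]
Step 7: x=[5.7044] v=[-2.9027]
Step 8: x=[5.5415] v=[-3.2575]
Step 9: x=[5.3620] v=[-3.5892]
Step 10: x=[5.1672] v=[-3.8955]
Step 11: x=[4.9585] v=[-4.1742]
Step 12: x=[4.7373] v=[-4.4233]
Step 13: x=[4.5052] v=[-4.6411]
Step 14: x=[4.2639] v=[-4.8260]
Step 15: x=[4.0151] v=[-4.9767]
Step 16: x=[3.7605] v=[-5.0922]
Step 17: x=[3.5019] v=[-5.1716]
Step 18: x=[3.2412] v=[-5.2144]
Step 19: x=[2.9802] v=[-5.2202]
Step 20: x=[2.7207] v=[-5.1891]
Step 21: x=[2.4646] v=[-5.1212]
Step 22: x=[2.2138] v=[-5.0170]
Step 23: x=[1.9699] v=[-4.8773]
Step 24: x=[1.7348] v=[-4.7030]
Step 25: x=[1.5100] v=[-4.4954]
Step 26: x=[1.2972] v=[-4.2560]
Step 27: x=[1.0979] v=[-3.9864]
Step 28: x=[0.9135] v=[-3.6886]
Step 29: x=[0.7453] v=[-3.3647]
Step 30: x=[0.5945] v=[-3.0170]
Step 31: x=[0.4621] v=[-2.6479]
Step 32: x=[0.3491] v=[-2.2600]
Step 33: x=[0.2563] v=[-1.8561]
Step 34: x=[0.1843] v=[-1.4391]
Step 35: x=[0.1337] v=[-1.0119]
Step 36: x=[0.1048] v=[-0.5775]
Step 37: x=[0.0979] v=[-0.1390]
Step 38: x=[0.1129] v=[0.3005]
First v>=0 after going negative at step 38, time=1.9000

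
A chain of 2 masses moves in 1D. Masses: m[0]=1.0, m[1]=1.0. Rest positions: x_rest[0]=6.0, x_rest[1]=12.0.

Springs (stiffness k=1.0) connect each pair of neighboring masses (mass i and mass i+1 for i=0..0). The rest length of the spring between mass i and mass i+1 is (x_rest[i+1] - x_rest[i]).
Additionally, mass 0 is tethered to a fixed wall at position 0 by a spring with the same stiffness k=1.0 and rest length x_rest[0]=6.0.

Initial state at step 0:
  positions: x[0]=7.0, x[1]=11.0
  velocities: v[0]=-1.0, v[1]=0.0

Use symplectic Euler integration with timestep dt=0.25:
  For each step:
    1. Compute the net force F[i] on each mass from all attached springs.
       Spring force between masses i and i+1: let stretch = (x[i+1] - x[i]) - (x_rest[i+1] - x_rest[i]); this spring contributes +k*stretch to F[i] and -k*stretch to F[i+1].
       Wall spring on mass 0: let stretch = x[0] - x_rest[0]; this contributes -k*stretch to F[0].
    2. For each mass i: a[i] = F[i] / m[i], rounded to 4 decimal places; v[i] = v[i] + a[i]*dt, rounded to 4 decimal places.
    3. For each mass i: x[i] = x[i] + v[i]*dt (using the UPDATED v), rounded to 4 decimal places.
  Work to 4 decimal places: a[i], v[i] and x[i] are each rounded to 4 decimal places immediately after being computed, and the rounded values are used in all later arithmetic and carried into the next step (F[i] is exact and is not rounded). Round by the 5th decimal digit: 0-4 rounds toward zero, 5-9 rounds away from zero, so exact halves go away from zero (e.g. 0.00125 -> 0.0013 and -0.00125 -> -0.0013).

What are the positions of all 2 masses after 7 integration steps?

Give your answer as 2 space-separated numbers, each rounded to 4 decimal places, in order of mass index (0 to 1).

Answer: 4.2137 12.0652

Derivation:
Step 0: x=[7.0000 11.0000] v=[-1.0000 0.0000]
Step 1: x=[6.5625 11.1250] v=[-1.7500 0.5000]
Step 2: x=[6.0000 11.3399] v=[-2.2500 0.8594]
Step 3: x=[5.3963 11.5960] v=[-2.4150 1.0244]
Step 4: x=[4.8428 11.8396] v=[-2.2142 0.9745]
Step 5: x=[4.4239 12.0209] v=[-1.6757 0.7253]
Step 6: x=[4.2033 12.1024] v=[-0.8824 0.3261]
Step 7: x=[4.2137 12.0652] v=[0.0416 -0.1487]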